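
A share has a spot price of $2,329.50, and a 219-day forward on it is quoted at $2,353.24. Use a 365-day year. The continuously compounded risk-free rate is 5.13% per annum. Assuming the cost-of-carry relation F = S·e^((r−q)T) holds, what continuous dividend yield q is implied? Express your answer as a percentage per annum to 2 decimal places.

3.44%

From F = S·e^((r−q)T): (r − q) = ln(F/S)/T
ln(2353.24/2329.50) = ln(1.010191) = 0.010139
(r − q) = 0.010139 / (219/365) = 0.016898
q = r − ln(F/S)/T = 0.0513 − 0.016898 = 0.034402
q = 3.44%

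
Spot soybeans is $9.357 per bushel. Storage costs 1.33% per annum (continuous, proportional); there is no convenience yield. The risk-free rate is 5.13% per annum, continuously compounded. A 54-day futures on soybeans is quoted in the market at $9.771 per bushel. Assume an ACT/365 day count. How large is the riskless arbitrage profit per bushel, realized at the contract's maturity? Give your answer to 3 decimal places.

$0.324 per bushel

Fair futures: F* = S·e^(carry·T), with carry = (r + u) = 0.0513 + 0.0133 = 0.0646
F* = 9.357 · e^(0.0646 × 54/365) = 9.357 · e^0.009557 = 9.357 × 1.009603 = $9.4469
Market $9.771 > fair $9.4469: forward overpriced → cash-and-carry (buy spot, short the forward).
At maturity, profit = |F_mkt − F*| = |9.771 − 9.4469| = $0.324 per bushel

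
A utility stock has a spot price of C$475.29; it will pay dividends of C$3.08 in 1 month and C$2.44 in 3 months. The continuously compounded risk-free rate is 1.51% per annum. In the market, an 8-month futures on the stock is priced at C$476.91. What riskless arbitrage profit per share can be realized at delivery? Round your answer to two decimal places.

PV(dividends) I = 3.08·e^(−0.0151·1/12) + 2.44·e^(−0.0151·3/12) = 5.5069
Fair futures F* = (S − I)·e^(rT) = (475.29 − 5.5069)·e^0.010067 = 469.7831 × 1.010118 = 474.5364
Market C$476.91 > fair 474.5364: forward overpriced → cash-and-carry (borrow at r, buy the stock and collect the dividends, short the forward).
Profit at T = |F_mkt − F*| = |476.91 − 474.5364| = C$2.37 per share

C$2.37 per share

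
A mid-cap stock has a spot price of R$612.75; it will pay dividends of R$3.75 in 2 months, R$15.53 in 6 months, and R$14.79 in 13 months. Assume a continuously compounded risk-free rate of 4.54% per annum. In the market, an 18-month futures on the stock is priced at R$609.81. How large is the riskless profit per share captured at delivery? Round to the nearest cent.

PV(dividends) I = 3.75·e^(−0.0454·2/12) + 15.53·e^(−0.0454·6/12) + 14.79·e^(−0.0454·13/12) = 32.9833
Fair futures F* = (S − I)·e^(rT) = (612.75 − 32.9833)·e^0.068100 = 579.7667 × 1.070472 = 620.6240
Market R$609.81 < fair 620.6240: forward underpriced → reverse cash-and-carry (short the stock, invest proceeds at r, pay the dividends, go long the forward).
Profit at T = |F_mkt − F*| = |609.81 − 620.6240| = R$10.81 per share

R$10.81 per share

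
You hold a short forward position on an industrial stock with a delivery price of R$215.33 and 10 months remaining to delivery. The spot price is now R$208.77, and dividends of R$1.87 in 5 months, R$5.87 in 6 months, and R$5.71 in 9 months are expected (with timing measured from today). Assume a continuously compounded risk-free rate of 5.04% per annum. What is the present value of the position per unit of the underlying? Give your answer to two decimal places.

PV(remaining dividends) I = 1.87·e^(−0.0504·5/12) + 5.87·e^(−0.0504·6/12) + 5.71·e^(−0.0504·9/12) = 13.0533
Current forward F = (S − I)·e^(rT) = (208.77 − 13.0533)·e^(0.0504·10/12) = 195.7167 × 1.042894 = 204.1118
Value (long) = (F − K)·e^(−rT) = (204.1118 − 215.33) × 0.958870 = -10.7568
Short position value = −(long value) = R$10.76

R$10.76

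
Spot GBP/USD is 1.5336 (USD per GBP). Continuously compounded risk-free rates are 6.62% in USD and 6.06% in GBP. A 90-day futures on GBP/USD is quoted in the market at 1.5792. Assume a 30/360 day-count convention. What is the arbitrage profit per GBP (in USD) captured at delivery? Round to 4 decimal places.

0.0435 per GBP (in USD)

Fair futures: F* = S·e^(carry·T), with carry = (r_USD − r_GBP) = 0.0662 − 0.0606 = 0.0056
F* = 1.5336 · e^(0.0056 × 90/360) = 1.5336 · e^0.001400 = 1.5336 × 1.001401 = 1.5357
Market 1.5792 > fair 1.5357: forward overpriced → cash-and-carry (buy spot, short the forward).
At maturity, profit = |F_mkt − F*| = |1.5792 − 1.5357| = 0.0435 per GBP (in USD)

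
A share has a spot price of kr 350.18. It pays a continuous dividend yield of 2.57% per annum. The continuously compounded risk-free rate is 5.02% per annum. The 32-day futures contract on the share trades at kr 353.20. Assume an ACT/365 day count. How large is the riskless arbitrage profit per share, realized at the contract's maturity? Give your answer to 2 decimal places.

kr 2.27 per share

Fair futures: F* = S·e^(carry·T), with carry = (r − q) = 0.0502 − 0.0257 = 0.0245
F* = 350.18 · e^(0.0245 × 32/365) = 350.18 · e^0.002148 = 350.18 × 1.002150 = kr 350.9329
Market kr 353.20 > fair kr 350.9329: forward overpriced → cash-and-carry (buy spot, short the forward).
At maturity, profit = |F_mkt − F*| = |353.20 − 350.9329| = kr 2.27 per share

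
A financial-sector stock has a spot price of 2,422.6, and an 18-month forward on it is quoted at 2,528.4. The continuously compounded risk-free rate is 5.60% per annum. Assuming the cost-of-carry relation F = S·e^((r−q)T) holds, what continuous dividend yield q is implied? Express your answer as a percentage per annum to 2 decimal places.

2.75%

From F = S·e^((r−q)T): (r − q) = ln(F/S)/T
ln(2528.4/2422.6) = ln(1.043672) = 0.042745
(r − q) = 0.042745 / (18/12) = 0.028497
q = r − ln(F/S)/T = 0.0560 − 0.028497 = 0.027503
q = 2.75%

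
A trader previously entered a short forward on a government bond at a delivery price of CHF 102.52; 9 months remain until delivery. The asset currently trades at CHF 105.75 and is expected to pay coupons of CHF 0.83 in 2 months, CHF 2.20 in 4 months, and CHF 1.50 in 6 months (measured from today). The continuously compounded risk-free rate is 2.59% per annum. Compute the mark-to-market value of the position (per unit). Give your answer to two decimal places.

PV(remaining coupons) I = 0.83·e^(−0.0259·2/12) + 2.20·e^(−0.0259·4/12) + 1.50·e^(−0.0259·6/12) = 4.4882
Current forward F = (S − I)·e^(rT) = (105.75 − 4.4882)·e^(0.0259·9/12) = 101.2618 × 1.019615 = 103.2481
Value (long) = (F − K)·e^(−rT) = (103.2481 − 102.52) × 0.980762 = 0.7141
Short position value = −(long value) = -CHF 0.71

-CHF 0.71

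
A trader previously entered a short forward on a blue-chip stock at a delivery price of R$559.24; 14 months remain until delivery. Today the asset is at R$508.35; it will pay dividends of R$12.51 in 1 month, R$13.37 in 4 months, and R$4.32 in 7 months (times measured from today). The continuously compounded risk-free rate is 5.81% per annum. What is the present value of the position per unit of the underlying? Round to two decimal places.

PV(remaining dividends) I = 12.51·e^(−0.0581·1/12) + 13.37·e^(−0.0581·4/12) + 4.32·e^(−0.0581·7/12) = 29.7392
Current forward F = (S − I)·e^(rT) = (508.35 − 29.7392)·e^(0.0581·14/12) = 478.6108 × 1.070133 = 512.1772
Value (long) = (F − K)·e^(−rT) = (512.1772 − 559.24) × 0.934463 = -43.9784
Short position value = −(long value) = R$43.98

R$43.98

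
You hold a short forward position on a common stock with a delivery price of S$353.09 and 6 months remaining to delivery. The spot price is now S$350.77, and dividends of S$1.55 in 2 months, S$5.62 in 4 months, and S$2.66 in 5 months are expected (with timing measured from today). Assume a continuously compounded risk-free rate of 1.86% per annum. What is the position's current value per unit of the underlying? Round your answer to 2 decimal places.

S$8.82

PV(remaining dividends) I = 1.55·e^(−0.0186·2/12) + 5.62·e^(−0.0186·4/12) + 2.66·e^(−0.0186·5/12) = 9.7699
Current forward F = (S − I)·e^(rT) = (350.77 − 9.7699)·e^(0.0186·6/12) = 341.0001 × 1.009343 = 344.1861
Value (long) = (F − K)·e^(−rT) = (344.1861 − 353.09) × 0.990743 = -8.8215
Short position value = −(long value) = S$8.82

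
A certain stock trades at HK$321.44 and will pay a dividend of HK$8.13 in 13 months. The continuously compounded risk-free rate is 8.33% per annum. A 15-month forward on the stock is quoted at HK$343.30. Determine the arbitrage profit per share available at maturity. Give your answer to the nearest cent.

PV(dividends) I = 8.13·e^(−0.0833·13/12) = 7.4285
Fair forward F* = (S − I)·e^(rT) = (321.44 − 7.4285)·e^0.104125 = 314.0115 × 1.109739 = 348.4708
Market HK$343.30 < fair 348.4708: forward underpriced → reverse cash-and-carry (short the stock, invest proceeds at r, pay the dividends, go long the forward).
Profit at T = |F_mkt − F*| = |343.30 − 348.4708| = HK$5.17 per share

HK$5.17 per share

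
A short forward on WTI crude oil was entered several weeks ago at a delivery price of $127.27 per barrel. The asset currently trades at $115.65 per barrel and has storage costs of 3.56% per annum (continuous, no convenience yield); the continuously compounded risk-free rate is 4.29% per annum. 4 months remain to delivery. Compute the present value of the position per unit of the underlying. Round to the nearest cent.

Current fair forward for the remaining 4 months: F = S·e^((r + u)·T), (r + u) = 0.0429 + 0.0356 = 0.0785
F = 115.65 · e^(0.0785 × 4/12) = 115.65 × 1.026512 = 118.7161
Value of long forward = (F − K)·e^(−rT) = (118.7161 − 127.27) · e^(−0.0429·4/12)
= -8.5539 × 0.985802 = -8.43
Short position value = −(long value) = $8.43

$8.43 per barrel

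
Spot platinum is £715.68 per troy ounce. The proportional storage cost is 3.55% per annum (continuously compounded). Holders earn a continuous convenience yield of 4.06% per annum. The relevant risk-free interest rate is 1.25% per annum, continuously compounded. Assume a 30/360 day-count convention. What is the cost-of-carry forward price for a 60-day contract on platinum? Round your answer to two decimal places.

Net carry = r + u − y = 0.0125 + 0.0355 − 0.0406 = 0.0074
F = S·e^((r+u−y)T) = 715.68 · e^(0.0074 × 60/360) = 715.68 · e^0.001233
= 715.68 × 1.001234 = £716.56 per troy ounce

£716.56 per troy ounce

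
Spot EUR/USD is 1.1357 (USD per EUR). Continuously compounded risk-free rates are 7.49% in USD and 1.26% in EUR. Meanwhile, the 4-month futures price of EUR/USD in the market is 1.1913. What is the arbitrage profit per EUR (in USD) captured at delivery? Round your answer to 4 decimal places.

0.0318 per EUR (in USD)

Fair futures: F* = S·e^(carry·T), with carry = (r_USD − r_EUR) = 0.0749 − 0.0126 = 0.0623
F* = 1.1357 · e^(0.0623 × 4/12) = 1.1357 · e^0.020767 = 1.1357 × 1.020984 = 1.1595
Market 1.1913 > fair 1.1595: forward overpriced → cash-and-carry (buy spot, short the forward).
At maturity, profit = |F_mkt − F*| = |1.1913 − 1.1595| = 0.0318 per EUR (in USD)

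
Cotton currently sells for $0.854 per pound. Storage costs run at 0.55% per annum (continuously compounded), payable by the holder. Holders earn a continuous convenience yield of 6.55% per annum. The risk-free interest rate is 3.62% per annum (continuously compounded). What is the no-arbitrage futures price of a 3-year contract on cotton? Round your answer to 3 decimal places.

$0.795 per pound

Net carry = r + u − y = 0.0362 + 0.0055 − 0.0655 = -0.0238
F = S·e^((r+u−y)T) = 0.854 · e^(-0.0238 × 3) = 0.854 · e^-0.071400
= 0.854 × 0.931089 = $0.795 per pound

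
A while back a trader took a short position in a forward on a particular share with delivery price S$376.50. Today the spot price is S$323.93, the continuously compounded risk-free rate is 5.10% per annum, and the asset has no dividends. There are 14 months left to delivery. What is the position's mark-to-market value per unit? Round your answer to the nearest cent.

Current fair forward for the remaining 14 months: F = S·e^(r·T), r = 0.0510
F = 323.93 · e^(0.0510 × 14/12) = 323.93 × 1.061306 = 343.7889
Value of long forward = (F − K)·e^(−rT) = (343.7889 − 376.50) · e^(−0.0510·14/12)
= -32.7111 × 0.942236 = -30.82
Short position value = −(long value) = S$30.82

S$30.82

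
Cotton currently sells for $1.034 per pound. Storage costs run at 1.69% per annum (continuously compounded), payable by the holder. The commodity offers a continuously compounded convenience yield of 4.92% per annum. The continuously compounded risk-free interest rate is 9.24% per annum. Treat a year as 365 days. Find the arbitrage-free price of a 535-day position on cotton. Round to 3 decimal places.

$1.129 per pound

Net carry = r + u − y = 0.0924 + 0.0169 − 0.0492 = 0.0601
F = S·e^((r+u−y)T) = 1.034 · e^(0.0601 × 535/365) = 1.034 · e^0.088092
= 1.034 × 1.092089 = $1.129 per pound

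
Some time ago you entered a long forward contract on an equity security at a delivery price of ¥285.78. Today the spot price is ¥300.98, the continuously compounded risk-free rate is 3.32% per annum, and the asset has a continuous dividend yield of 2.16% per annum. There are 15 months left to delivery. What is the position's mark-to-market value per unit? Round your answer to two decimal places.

¥18.80

Current fair forward for the remaining 15 months: F = S·e^((r − q)·T), (r − q) = 0.0332 − 0.0216 = 0.0116
F = 300.98 · e^(0.0116 × 15/12) = 300.98 × 1.014606 = 305.3761
Value of long forward = (F − K)·e^(−rT) = (305.3761 − 285.78) · e^(−0.0332·15/12)
= 19.5961 × 0.959349 = 18.80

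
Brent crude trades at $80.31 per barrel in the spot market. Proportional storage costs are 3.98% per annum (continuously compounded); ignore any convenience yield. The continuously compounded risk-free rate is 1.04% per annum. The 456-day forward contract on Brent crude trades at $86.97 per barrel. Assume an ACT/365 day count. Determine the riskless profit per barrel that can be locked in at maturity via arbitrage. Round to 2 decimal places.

Fair forward: F* = S·e^(carry·T), with carry = (r + u) = 0.0104 + 0.0398 = 0.0502
F* = 80.31 · e^(0.0502 × 456/365) = 80.31 · e^0.062716 = 80.31 × 1.064724 = $85.5080
Market $86.97 > fair $85.5080: forward overpriced → cash-and-carry (buy spot, short the forward).
At maturity, profit = |F_mkt − F*| = |86.97 − 85.5080| = $1.46 per barrel

$1.46 per barrel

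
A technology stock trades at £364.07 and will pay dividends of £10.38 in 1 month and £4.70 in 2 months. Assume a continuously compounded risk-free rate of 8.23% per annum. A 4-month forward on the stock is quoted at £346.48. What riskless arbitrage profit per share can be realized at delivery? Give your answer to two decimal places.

£12.36 per share

PV(dividends) I = 10.38·e^(−0.0823·1/12) + 4.70·e^(−0.0823·2/12) = 14.9450
Fair forward F* = (S − I)·e^(rT) = (364.07 − 14.9450)·e^0.027433 = 349.1250 × 1.027813 = 358.8352
Market £346.48 < fair 358.8352: forward underpriced → reverse cash-and-carry (short the stock, invest proceeds at r, pay the dividends, go long the forward).
Profit at T = |F_mkt − F*| = |346.48 − 358.8352| = £12.36 per share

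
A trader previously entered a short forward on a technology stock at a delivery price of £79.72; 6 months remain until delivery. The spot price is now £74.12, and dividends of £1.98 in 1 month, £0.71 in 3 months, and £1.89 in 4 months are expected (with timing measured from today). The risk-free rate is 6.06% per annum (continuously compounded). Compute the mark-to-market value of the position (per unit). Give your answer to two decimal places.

PV(remaining dividends) I = 1.98·e^(−0.0606·1/12) + 0.71·e^(−0.0606·3/12) + 1.89·e^(−0.0606·4/12) = 4.5216
Current forward F = (S − I)·e^(rT) = (74.12 − 4.5216)·e^(0.0606·6/12) = 69.5984 × 1.030764 = 71.7395
Value (long) = (F − K)·e^(−rT) = (71.7395 − 79.72) × 0.970154 = -7.7423
Short position value = −(long value) = £7.74

£7.74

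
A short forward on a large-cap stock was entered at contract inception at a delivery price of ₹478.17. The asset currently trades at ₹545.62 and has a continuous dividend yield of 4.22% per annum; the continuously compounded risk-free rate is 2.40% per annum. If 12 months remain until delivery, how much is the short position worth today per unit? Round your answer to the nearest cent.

-₹56.24

Current fair forward for the remaining 12 months: F = S·e^((r − q)·T), (r − q) = 0.0240 − 0.0422 = -0.0182
F = 545.62 · e^(-0.0182 × 12/12) = 545.62 × 0.981965 = 535.7797
Value of long forward = (F − K)·e^(−rT) = (535.7797 − 478.17) · e^(−0.0240·12/12)
= 57.6097 × 0.976286 = 56.24
Short position value = −(long value) = -₹56.24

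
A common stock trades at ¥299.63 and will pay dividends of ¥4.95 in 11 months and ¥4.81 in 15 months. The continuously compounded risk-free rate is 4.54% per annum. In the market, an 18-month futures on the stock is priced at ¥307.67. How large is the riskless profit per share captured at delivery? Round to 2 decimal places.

¥3.13 per share

PV(dividends) I = 4.95·e^(−0.0454·11/12) + 4.81·e^(−0.0454·15/12) = 9.2929
Fair futures F* = (S − I)·e^(rT) = (299.63 − 9.2929)·e^0.068100 = 290.3371 × 1.070472 = 310.7977
Market ¥307.67 < fair 310.7977: forward underpriced → reverse cash-and-carry (short the stock, invest proceeds at r, pay the dividends, go long the forward).
Profit at T = |F_mkt − F*| = |307.67 − 310.7977| = ¥3.13 per share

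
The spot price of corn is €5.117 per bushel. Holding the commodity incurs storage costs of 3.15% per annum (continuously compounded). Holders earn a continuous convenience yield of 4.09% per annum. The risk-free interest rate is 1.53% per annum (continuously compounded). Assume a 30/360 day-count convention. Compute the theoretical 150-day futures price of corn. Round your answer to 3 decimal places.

Net carry = r + u − y = 0.0153 + 0.0315 − 0.0409 = 0.0059
F = S·e^((r+u−y)T) = 5.117 · e^(0.0059 × 150/360) = 5.117 · e^0.002458
= 5.117 × 1.002461 = €5.130 per bushel

€5.130 per bushel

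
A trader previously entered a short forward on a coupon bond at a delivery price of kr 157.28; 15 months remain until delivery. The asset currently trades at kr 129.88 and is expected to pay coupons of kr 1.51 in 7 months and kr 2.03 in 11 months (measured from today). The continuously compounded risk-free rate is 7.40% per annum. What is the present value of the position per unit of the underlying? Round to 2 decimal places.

kr 16.85

PV(remaining coupons) I = 1.51·e^(−0.0740·7/12) + 2.03·e^(−0.0740·11/12) = 3.3431
Current forward F = (S − I)·e^(rT) = (129.88 − 3.3431)·e^(0.0740·15/12) = 126.5369 × 1.096913 = 138.8000
Value (long) = (F − K)·e^(−rT) = (138.8000 − 157.28) × 0.911649 = -16.8473
Short position value = −(long value) = kr 16.85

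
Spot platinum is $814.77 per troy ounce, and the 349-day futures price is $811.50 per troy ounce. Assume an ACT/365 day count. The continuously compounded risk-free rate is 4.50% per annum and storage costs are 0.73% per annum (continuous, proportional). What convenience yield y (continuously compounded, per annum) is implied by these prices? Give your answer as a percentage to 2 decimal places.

5.65%

F = S·e^((r+u−y)T) ⇒ (r+u−y) = ln(F/S)/T
ln(811.50/814.77) = -0.004021; /T ⇒ -0.004205
y = r + u − ln(F/S)/T = 0.0450 + 0.0073 + 0.004205 = 0.056505
y = 5.65%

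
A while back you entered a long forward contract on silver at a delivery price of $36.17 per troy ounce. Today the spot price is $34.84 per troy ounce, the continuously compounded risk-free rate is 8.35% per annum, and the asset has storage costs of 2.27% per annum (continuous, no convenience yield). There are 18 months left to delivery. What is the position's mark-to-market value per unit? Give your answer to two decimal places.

$4.13 per troy ounce

Current fair forward for the remaining 18 months: F = S·e^((r + u)·T), (r + u) = 0.0835 + 0.0227 = 0.1062
F = 34.84 · e^(0.1062 × 18/12) = 34.84 × 1.172690 = 40.8565
Value of long forward = (F − K)·e^(−rT) = (40.8565 − 36.17) · e^(−0.0835·18/12)
= 4.6865 × 0.882276 = 4.13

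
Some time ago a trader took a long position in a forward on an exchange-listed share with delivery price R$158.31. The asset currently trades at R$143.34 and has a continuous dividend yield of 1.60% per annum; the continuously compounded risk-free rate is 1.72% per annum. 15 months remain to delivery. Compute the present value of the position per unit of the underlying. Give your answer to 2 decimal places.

-R$14.44

Current fair forward for the remaining 15 months: F = S·e^((r − q)·T), (r − q) = 0.0172 − 0.0160 = 0.0012
F = 143.34 · e^(0.0012 × 15/12) = 143.34 × 1.001501 = 143.5552
Value of long forward = (F − K)·e^(−rT) = (143.5552 − 158.31) · e^(−0.0172·15/12)
= -14.7548 × 0.978729 = -14.44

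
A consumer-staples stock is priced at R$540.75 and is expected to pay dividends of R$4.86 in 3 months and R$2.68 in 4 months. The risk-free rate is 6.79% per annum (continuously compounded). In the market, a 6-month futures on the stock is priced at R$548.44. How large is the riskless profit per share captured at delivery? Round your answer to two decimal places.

PV(dividends) I = 4.86·e^(−0.0679·3/12) + 2.68·e^(−0.0679·4/12) = 7.3982
Fair futures F* = (S − I)·e^(rT) = (540.75 − 7.3982)·e^0.033950 = 533.3518 × 1.034533 = 551.7700
Market R$548.44 < fair 551.7700: forward underpriced → reverse cash-and-carry (short the stock, invest proceeds at r, pay the dividends, go long the forward).
Profit at T = |F_mkt − F*| = |548.44 − 551.7700| = R$3.33 per share

R$3.33 per share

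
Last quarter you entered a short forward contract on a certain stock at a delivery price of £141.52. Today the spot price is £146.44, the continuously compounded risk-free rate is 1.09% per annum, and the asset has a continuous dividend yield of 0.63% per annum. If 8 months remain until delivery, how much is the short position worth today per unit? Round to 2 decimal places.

Current fair forward for the remaining 8 months: F = S·e^((r − q)·T), (r − q) = 0.0109 − 0.0063 = 0.0046
F = 146.44 · e^(0.0046 × 8/12) = 146.44 × 1.003071 = 146.8897
Value of long forward = (F − K)·e^(−rT) = (146.8897 − 141.52) · e^(−0.0109·8/12)
= 5.3697 × 0.992760 = 5.33
Short position value = −(long value) = -£5.33

-£5.33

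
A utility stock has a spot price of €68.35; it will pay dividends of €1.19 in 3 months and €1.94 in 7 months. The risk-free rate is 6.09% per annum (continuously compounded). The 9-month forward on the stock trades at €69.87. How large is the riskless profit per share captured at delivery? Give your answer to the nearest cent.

€1.51 per share

PV(dividends) I = 1.19·e^(−0.0609·3/12) + 1.94·e^(−0.0609·7/12) = 3.0443
Fair forward F* = (S − I)·e^(rT) = (68.35 − 3.0443)·e^0.045675 = 65.3057 × 1.046734 = 68.3577
Market €69.87 > fair 68.3577: forward overpriced → cash-and-carry (borrow at r, buy the stock and collect the dividends, short the forward).
Profit at T = |F_mkt − F*| = |69.87 − 68.3577| = €1.51 per share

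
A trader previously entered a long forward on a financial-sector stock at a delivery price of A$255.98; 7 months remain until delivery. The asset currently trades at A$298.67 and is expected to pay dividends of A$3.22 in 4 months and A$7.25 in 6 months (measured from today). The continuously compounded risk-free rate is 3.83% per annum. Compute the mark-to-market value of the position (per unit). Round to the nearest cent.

A$38.05

PV(remaining dividends) I = 3.22·e^(−0.0383·4/12) + 7.25·e^(−0.0383·6/12) = 10.2916
Current forward F = (S − I)·e^(rT) = (298.67 − 10.2916)·e^(0.0383·7/12) = 288.3784 × 1.022593 = 294.8937
Value (long) = (F − K)·e^(−rT) = (294.8937 − 255.98) × 0.977906 = 38.0539
Value = A$38.05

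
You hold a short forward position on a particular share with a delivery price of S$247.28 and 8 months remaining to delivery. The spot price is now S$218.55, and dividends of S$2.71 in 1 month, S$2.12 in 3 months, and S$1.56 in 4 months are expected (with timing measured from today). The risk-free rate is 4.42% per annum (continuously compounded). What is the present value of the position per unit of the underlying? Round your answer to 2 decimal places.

PV(remaining dividends) I = 2.71·e^(−0.0442·1/12) + 2.12·e^(−0.0442·3/12) + 1.56·e^(−0.0442·4/12) = 6.3339
Current forward F = (S − I)·e^(rT) = (218.55 − 6.3339)·e^(0.0442·8/12) = 212.2161 × 1.029905 = 218.5624
Value (long) = (F − K)·e^(−rT) = (218.5624 − 247.28) × 0.970963 = -27.8837
Short position value = −(long value) = S$27.88

S$27.88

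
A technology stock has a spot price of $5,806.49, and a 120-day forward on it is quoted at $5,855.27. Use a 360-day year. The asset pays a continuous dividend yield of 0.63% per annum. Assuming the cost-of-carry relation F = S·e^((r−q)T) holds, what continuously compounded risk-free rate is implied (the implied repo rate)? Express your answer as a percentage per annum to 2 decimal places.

3.14%

From F = S·e^((r−q)T): (r − q) = ln(F/S)/T
ln(5855.27/5806.49) = ln(1.008401) = 0.008366
(r − q) = 0.008366 / (120/360) = 0.025098
r = ln(F/S)/T + q = 0.025098 + 0.0063 = 0.031398
r = 3.14%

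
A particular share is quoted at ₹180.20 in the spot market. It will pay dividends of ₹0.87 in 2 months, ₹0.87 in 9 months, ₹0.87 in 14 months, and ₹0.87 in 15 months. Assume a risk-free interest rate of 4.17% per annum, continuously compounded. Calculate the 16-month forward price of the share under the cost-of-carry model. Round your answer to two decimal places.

PV(dividends) I = 0.87·e^(−0.0417·2/12) + 0.87·e^(−0.0417·9/12) + 0.87·e^(−0.0417·14/12) + 0.87·e^(−0.0417·15/12)
I = 0.8640 + 0.8432 + 0.8287 + 0.8258 = 3.3617
F = (S − I)·e^(rT) = (180.20 − 3.3617) · e^(0.0417·16/12)
= 176.8383 · e^0.055600 = 176.8383 × 1.057175 = ₹186.95

₹186.95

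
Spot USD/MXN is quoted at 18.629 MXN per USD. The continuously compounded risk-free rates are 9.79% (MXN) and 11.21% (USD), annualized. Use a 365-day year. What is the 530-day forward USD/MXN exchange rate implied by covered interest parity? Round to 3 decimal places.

F = S·e^((r_MXN − r_USD)T) = 18.629 · e^((0.0979 − 0.1121) × 530/365)
= 18.629 · e^-0.020619 = 18.629 × 0.979592
F = 18.249 MXN per USD

18.249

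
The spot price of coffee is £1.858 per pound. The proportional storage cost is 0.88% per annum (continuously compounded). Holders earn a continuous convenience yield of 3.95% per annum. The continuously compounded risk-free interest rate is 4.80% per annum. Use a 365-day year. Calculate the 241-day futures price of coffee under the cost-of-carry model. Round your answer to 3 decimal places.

Net carry = r + u − y = 0.0480 + 0.0088 − 0.0395 = 0.0173
F = S·e^((r+u−y)T) = 1.858 · e^(0.0173 × 241/365) = 1.858 · e^0.011423
= 1.858 × 1.011488 = £1.879 per pound

£1.879 per pound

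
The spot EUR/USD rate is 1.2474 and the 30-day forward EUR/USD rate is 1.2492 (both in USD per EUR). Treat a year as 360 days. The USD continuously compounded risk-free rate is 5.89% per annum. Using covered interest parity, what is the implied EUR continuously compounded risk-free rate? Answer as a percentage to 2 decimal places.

F = S·e^((r_USD − r_EUR)T) ⇒ r_EUR = r_USD − ln(F/S)/T
ln(1.2492/1.2474) = 0.001442; /(30/360) = 0.017304
r_EUR = 0.0589 − 0.017304 = 0.041596
r_EUR = 4.16%

4.16%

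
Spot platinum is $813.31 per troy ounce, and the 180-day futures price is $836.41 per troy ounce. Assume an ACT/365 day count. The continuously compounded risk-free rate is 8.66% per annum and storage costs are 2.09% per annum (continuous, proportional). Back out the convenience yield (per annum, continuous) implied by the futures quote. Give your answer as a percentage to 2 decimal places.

5.07%

F = S·e^((r+u−y)T) ⇒ (r+u−y) = ln(F/S)/T
ln(836.41/813.31) = 0.028007; /T ⇒ 0.056792
y = r + u − ln(F/S)/T = 0.0866 + 0.0209 − 0.056792 = 0.050708
y = 5.07%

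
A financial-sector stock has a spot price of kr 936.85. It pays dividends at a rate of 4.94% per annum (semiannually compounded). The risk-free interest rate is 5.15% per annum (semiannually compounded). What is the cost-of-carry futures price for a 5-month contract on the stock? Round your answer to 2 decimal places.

kr 937.65

F = S · (1+r/2)^(2T) / (1+q/2)^(2T)
= 936.85 × 1.021413 / 1.020541 = 936.85 × 1.000854
F = kr 937.65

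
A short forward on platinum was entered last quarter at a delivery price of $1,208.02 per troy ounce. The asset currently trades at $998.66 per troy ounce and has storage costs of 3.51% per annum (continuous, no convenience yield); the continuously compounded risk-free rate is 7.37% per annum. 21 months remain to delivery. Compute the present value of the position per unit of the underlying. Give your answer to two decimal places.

-$0.08 per troy ounce

Current fair forward for the remaining 21 months: F = S·e^((r + u)·T), (r + u) = 0.0737 + 0.0351 = 0.1088
F = 998.66 · e^(0.1088 × 21/12) = 998.66 × 1.209733 = 1208.1120
Value of long forward = (F − K)·e^(−rT) = (1208.1120 − 1208.02) · e^(−0.0737·21/12)
= 0.0920 × 0.878996 = 0.08
Short position value = −(long value) = -$0.08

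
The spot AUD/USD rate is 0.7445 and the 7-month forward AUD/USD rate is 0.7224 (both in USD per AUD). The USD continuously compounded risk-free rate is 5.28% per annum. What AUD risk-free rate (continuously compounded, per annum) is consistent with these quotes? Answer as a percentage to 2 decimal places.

F = S·e^((r_USD − r_AUD)T) ⇒ r_AUD = r_USD − ln(F/S)/T
ln(0.7224/0.7445) = -0.030134; /(7/12) = -0.051658
r_AUD = 0.0528 + 0.051658 = 0.104458
r_AUD = 10.45%

10.45%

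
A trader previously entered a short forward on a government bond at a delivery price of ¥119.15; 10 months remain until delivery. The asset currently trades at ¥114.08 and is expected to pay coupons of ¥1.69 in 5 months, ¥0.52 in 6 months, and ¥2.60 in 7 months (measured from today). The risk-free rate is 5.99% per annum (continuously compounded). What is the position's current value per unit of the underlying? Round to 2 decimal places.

PV(remaining coupons) I = 1.69·e^(−0.0599·5/12) + 0.52·e^(−0.0599·6/12) + 2.60·e^(−0.0599·7/12) = 4.6637
Current forward F = (S − I)·e^(rT) = (114.08 − 4.6637)·e^(0.0599·10/12) = 109.4163 × 1.051183 = 115.0166
Value (long) = (F − K)·e^(−rT) = (115.0166 − 119.15) × 0.951309 = -3.9321
Short position value = −(long value) = ¥3.93

¥3.93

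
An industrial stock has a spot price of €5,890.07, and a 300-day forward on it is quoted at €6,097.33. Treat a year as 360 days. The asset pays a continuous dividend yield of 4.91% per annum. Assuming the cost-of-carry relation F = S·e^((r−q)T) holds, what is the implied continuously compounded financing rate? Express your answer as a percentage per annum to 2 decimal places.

9.06%

From F = S·e^((r−q)T): (r − q) = ln(F/S)/T
ln(6097.33/5890.07) = ln(1.035188) = 0.034583
(r − q) = 0.034583 / (300/360) = 0.041500
r = ln(F/S)/T + q = 0.041500 + 0.0491 = 0.090600
r = 9.06%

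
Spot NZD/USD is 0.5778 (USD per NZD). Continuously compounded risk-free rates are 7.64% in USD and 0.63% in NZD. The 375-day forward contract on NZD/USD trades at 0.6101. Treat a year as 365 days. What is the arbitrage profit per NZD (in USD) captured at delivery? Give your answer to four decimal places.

0.0108 per NZD (in USD)

Fair forward: F* = S·e^(carry·T), with carry = (r_USD − r_NZD) = 0.0764 − 0.0063 = 0.0701
F* = 0.5778 · e^(0.0701 × 375/365) = 0.5778 · e^0.072021 = 0.5778 × 1.074678 = 0.6209
Market 0.6101 < fair 0.6209: forward underpriced → reverse cash-and-carry (short spot, go long the forward).
At maturity, profit = |F_mkt − F*| = |0.6101 − 0.6209| = 0.0108 per NZD (in USD)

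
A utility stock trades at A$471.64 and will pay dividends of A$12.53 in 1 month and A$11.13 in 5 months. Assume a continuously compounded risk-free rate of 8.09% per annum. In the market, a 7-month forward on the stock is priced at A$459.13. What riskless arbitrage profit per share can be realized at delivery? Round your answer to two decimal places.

PV(dividends) I = 12.53·e^(−0.0809·1/12) + 11.13·e^(−0.0809·5/12) = 23.2069
Fair forward F* = (S − I)·e^(rT) = (471.64 − 23.2069)·e^0.047192 = 448.4331 × 1.048323 = 470.1027
Market A$459.13 < fair 470.1027: forward underpriced → reverse cash-and-carry (short the stock, invest proceeds at r, pay the dividends, go long the forward).
Profit at T = |F_mkt − F*| = |459.13 − 470.1027| = A$10.97 per share

A$10.97 per share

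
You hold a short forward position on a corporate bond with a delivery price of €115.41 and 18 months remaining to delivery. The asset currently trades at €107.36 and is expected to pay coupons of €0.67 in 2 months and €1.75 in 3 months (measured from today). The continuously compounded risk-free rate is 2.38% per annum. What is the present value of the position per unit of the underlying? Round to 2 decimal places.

€6.41

PV(remaining coupons) I = 0.67·e^(−0.0238·2/12) + 1.75·e^(−0.0238·3/12) = 2.4070
Current forward F = (S − I)·e^(rT) = (107.36 − 2.4070)·e^(0.0238·18/12) = 104.9530 × 1.036345 = 108.7675
Value (long) = (F − K)·e^(−rT) = (108.7675 − 115.41) × 0.964930 = -6.4095
Short position value = −(long value) = €6.41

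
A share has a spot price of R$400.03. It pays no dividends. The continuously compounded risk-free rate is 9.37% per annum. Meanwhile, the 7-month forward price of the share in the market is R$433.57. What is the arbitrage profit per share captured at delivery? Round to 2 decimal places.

Fair forward: F* = S·e^(carry·T), with carry = r = 0.0937
F* = 400.03 · e^(0.0937 × 7/12) = 400.03 · e^0.054658 = 400.03 × 1.056179 = R$422.5033
Market R$433.57 > fair R$422.5033: forward overpriced → cash-and-carry (buy spot, short the forward).
At maturity, profit = |F_mkt − F*| = |433.57 − 422.5033| = R$11.07 per share

R$11.07 per share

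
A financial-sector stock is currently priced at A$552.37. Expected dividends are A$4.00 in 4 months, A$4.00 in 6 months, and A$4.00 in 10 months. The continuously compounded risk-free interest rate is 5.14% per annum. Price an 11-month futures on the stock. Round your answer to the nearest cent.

PV(dividends) I = 4.00·e^(−0.0514·4/12) + 4.00·e^(−0.0514·6/12) + 4.00·e^(−0.0514·10/12)
I = 3.9321 + 3.8985 + 3.8323 = 11.6629
F = (S − I)·e^(rT) = (552.37 − 11.6629) · e^(0.0514·11/12)
= 540.7071 · e^0.047117 = 540.7071 × 1.048245 = A$566.79

A$566.79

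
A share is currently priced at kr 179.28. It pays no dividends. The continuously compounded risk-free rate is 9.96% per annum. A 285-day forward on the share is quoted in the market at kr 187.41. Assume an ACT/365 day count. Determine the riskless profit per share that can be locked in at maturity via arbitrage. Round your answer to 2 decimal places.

Fair forward: F* = S·e^(carry·T), with carry = r = 0.0996
F* = 179.28 · e^(0.0996 × 285/365) = 179.28 · e^0.077770 = 179.28 × 1.080874 = kr 193.7791
Market kr 187.41 < fair kr 193.7791: forward underpriced → reverse cash-and-carry (short spot, go long the forward).
At maturity, profit = |F_mkt − F*| = |187.41 − 193.7791| = kr 6.37 per share

kr 6.37 per share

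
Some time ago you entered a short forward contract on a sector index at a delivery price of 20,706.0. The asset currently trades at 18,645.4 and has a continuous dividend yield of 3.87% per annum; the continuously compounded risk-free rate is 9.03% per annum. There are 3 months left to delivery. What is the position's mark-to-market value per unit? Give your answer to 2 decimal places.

1777.92

Current fair forward for the remaining 3 months: F = S·e^((r − q)·T), (r − q) = 0.0903 − 0.0387 = 0.0516
F = 18645.4 · e^(0.0516 × 3/12) = 18645.4 × 1.01298356 = 18887.4837
Value of long forward = (F − K)·e^(−rT) = (18887.4837 − 20706.0) · e^(−0.0903·3/12)
= -1818.5163 × 0.97767791 = -1777.92
Short position value = −(long value) = 1777.92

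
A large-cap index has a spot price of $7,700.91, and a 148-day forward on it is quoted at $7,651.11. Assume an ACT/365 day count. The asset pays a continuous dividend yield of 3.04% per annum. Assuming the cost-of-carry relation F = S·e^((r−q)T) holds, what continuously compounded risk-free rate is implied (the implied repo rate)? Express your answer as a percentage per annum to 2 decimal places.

From F = S·e^((r−q)T): (r − q) = ln(F/S)/T
ln(7651.11/7700.91) = ln(0.993533) = -0.006488
(r − q) = -0.006488 / (148/365) = -0.016001
r = ln(F/S)/T + q = -0.016001 + 0.0304 = 0.014399
r = 1.44%

1.44%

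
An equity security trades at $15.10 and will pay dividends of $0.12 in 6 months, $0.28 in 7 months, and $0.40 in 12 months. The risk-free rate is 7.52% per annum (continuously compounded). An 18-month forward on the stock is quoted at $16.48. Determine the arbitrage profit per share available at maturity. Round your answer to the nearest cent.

$0.42 per share

PV(dividends) I = 0.12·e^(−0.0752·6/12) + 0.28·e^(−0.0752·7/12) + 0.40·e^(−0.0752·12/12) = 0.7546
Fair forward F* = (S − I)·e^(rT) = (15.10 − 0.7546)·e^0.112800 = 14.3454 × 1.119408 = 16.0584
Market $16.48 > fair 16.0584: forward overpriced → cash-and-carry (borrow at r, buy the stock and collect the dividends, short the forward).
Profit at T = |F_mkt − F*| = |16.48 − 16.0584| = $0.42 per share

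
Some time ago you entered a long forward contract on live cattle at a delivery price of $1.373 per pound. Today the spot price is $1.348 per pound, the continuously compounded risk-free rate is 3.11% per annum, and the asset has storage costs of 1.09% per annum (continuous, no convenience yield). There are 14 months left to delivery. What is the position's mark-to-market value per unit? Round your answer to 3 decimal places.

Current fair forward for the remaining 14 months: F = S·e^((r + u)·T), (r + u) = 0.0311 + 0.0109 = 0.0420
F = 1.348 · e^(0.0420 × 14/12) = 1.348 × 1.050220 = 1.4157
Value of long forward = (F − K)·e^(−rT) = (1.4157 − 1.373) · e^(−0.0311·14/12)
= 0.0427 × 0.964367 = 0.041

$0.041 per pound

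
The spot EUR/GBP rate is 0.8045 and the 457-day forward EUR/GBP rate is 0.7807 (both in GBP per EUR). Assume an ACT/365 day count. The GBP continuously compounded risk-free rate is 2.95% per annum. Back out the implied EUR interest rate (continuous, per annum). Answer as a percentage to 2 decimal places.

F = S·e^((r_GBP − r_EUR)T) ⇒ r_EUR = r_GBP − ln(F/S)/T
ln(0.7807/0.8045) = -0.030030; /(457/365) = -0.023985
r_EUR = 0.0295 + 0.023985 = 0.053485
r_EUR = 5.35%

5.35%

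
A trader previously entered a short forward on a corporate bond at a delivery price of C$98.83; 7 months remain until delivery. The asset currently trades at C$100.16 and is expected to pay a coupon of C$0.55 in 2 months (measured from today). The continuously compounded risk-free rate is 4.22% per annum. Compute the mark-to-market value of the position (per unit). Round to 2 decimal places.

-C$3.19

PV(remaining coupons) I = 0.55·e^(−0.0422·2/12) = 0.5461
Current forward F = (S − I)·e^(rT) = (100.16 − 0.5461)·e^(0.0422·7/12) = 99.6139 × 1.024922 = 102.0965
Value (long) = (F − K)·e^(−rT) = (102.0965 − 98.83) × 0.975684 = 3.1871
Short position value = −(long value) = -C$3.19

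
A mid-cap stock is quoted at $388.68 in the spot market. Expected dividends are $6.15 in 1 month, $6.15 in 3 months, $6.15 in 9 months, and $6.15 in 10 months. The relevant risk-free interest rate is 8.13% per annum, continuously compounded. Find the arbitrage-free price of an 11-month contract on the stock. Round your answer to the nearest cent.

PV(dividends) I = 6.15·e^(−0.0813·1/12) + 6.15·e^(−0.0813·3/12) + 6.15·e^(−0.0813·9/12) + 6.15·e^(−0.0813·10/12)
I = 6.1085 + 6.0263 + 5.7862 + 5.7471 = 23.6681
F = (S − I)·e^(rT) = (388.68 − 23.6681) · e^(0.0813·11/12)
= 365.0119 · e^0.074525 = 365.0119 × 1.077372 = $393.25

$393.25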